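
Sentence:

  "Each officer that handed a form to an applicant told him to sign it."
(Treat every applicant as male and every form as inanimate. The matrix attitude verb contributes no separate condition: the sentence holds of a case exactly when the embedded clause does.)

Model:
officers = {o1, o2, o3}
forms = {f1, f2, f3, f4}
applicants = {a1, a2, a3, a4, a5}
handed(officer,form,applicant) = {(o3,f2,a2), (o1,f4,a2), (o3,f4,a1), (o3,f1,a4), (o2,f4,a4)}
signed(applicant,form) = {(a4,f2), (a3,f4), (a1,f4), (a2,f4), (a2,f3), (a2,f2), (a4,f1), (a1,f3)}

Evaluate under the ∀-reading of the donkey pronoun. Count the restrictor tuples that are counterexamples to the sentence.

"him" takes "an applicant" as antecedent and "it" takes "a form"; both are donkey pronouns co-varying with the restrictor.
Strong reading: for every (o,f,a) with handed(o,f,a), signed(a,f).
Restrictor triples: (o1,f4,a2)→signed(a2,f4) ✓  (o2,f4,a4)→signed(a4,f4) ✗  (o3,f1,a4)→signed(a4,f1) ✓  (o3,f2,a2)→signed(a2,f2) ✓  (o3,f4,a1)→signed(a1,f4) ✓
Counterexamples (restrictor triples failing the scope): 1.

1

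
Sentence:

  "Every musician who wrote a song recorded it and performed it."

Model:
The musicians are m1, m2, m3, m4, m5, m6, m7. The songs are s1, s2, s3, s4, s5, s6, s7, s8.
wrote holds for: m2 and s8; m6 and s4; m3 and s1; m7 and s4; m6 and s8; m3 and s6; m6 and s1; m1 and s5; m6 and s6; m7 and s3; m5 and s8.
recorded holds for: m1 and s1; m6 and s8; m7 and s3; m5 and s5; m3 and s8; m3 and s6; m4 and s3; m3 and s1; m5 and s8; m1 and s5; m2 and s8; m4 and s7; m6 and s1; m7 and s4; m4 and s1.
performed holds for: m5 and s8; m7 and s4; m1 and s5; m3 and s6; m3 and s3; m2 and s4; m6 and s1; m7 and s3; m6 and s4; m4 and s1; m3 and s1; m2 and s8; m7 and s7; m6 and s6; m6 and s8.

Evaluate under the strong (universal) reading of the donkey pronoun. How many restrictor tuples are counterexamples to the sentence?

2

"it" takes "a song" as antecedent — a donkey pronoun bound across the clause boundary.
Strong reading: for every (m,s) with wrote(m,s), recorded(m,s) ∧ performed(m,s).
Restrictor pairs: (m1,s5) ✓  (m2,s8) ✓  (m3,s1) ✓  (m3,s6) ✓  (m5,s8) ✓  (m6,s1) ✓  (m6,s4) ✗  (m6,s6) ✗  (m6,s8) ✓  (m7,s3) ✓  (m7,s4) ✓
Counterexamples (restrictor pairs failing the scope): 2.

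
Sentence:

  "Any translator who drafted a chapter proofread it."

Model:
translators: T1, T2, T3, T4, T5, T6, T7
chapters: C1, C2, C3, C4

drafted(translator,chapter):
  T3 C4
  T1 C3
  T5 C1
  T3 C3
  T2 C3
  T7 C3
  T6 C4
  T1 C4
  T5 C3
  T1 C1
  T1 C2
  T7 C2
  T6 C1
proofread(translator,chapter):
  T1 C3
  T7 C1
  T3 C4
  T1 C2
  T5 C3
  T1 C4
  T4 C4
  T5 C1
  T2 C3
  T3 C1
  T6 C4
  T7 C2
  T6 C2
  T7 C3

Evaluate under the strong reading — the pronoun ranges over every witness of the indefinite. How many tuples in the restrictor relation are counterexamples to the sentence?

"it" takes "a chapter" as antecedent — a donkey pronoun bound across the clause boundary.
Strong reading: for every (t,c) with drafted(t,c), proofread(t,c).
Restrictor pairs: (T1,C1) ✗  (T1,C2) ✓  (T1,C3) ✓  (T1,C4) ✓  (T2,C3) ✓  (T3,C3) ✗  (T3,C4) ✓  (T5,C1) ✓  (T5,C3) ✓  (T6,C1) ✗  (T6,C4) ✓  (T7,C2) ✓  (T7,C3) ✓
Counterexamples (restrictor pairs failing the scope): 3.

3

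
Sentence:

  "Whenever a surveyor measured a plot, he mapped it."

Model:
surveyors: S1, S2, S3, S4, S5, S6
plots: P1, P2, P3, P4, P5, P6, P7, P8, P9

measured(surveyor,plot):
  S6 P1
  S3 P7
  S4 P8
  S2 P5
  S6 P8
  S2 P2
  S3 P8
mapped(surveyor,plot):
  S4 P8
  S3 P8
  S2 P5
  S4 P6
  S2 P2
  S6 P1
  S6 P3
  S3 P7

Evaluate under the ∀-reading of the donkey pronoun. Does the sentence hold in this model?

False

"it" takes "a plot" as antecedent — a donkey pronoun bound across the clause boundary.
Strong reading: for every (s,p) with measured(s,p), mapped(s,p).
Restrictor pairs: (S2,P2) ✓  (S2,P5) ✓  (S3,P7) ✓  (S3,P8) ✓  (S4,P8) ✓  (S6,P1) ✓  (S6,P8) ✗
Counterexample: (S6,P8) is in measured but fails the scope.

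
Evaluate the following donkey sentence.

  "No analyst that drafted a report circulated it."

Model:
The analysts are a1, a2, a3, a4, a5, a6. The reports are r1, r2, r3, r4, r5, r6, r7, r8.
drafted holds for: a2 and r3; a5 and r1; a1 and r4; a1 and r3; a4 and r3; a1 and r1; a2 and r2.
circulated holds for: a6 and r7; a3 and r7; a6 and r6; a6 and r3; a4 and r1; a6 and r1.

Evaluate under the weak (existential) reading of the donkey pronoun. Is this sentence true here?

"it" takes "a report" as antecedent — a donkey pronoun bound across the clause boundary.
Truth condition: for no (a,r) with drafted(a,r) does circulated(a,r) hold.
Restrictor pairs — does the scope hold? (a1,r1):fails  (a1,r3):fails  (a1,r4):fails  (a2,r2):fails  (a2,r3):fails  (a4,r3):fails  (a5,r1):fails
Scope holds for no restrictor pair, so the sentence is true.

True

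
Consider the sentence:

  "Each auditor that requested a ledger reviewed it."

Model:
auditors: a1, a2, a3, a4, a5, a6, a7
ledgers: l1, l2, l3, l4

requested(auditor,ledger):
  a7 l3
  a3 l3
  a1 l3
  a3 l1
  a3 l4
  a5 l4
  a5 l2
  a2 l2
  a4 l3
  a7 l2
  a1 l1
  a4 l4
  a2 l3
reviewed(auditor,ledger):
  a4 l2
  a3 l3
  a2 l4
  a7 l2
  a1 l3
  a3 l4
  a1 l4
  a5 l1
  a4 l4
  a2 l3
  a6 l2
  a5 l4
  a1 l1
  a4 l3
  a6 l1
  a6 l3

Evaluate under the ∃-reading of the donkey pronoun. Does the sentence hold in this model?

"it" takes "a ledger" as antecedent — a donkey pronoun bound across the clause boundary.
Weak reading: every auditor a with some requested-ledger has at least one requested-ledger l such that reviewed(a,l).
Per auditor: a1:✓  a2:✓  a3:✓  a4:✓  a5:✓  a7:✓
Every auditor in the restrictor has a witness.

True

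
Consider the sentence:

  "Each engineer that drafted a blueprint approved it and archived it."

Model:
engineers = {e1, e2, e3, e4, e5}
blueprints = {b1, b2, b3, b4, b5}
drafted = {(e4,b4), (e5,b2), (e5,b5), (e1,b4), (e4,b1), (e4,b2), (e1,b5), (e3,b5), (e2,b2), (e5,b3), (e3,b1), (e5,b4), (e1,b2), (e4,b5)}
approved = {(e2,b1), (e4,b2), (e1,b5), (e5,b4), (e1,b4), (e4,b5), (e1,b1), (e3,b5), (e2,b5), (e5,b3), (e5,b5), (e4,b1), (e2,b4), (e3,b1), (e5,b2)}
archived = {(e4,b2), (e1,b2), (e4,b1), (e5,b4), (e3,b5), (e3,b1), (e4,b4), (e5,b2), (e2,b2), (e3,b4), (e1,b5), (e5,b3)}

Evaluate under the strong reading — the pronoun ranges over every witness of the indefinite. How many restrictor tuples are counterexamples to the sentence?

6

"it" takes "a blueprint" as antecedent — a donkey pronoun bound across the clause boundary.
Strong reading: for every (e,b) with drafted(e,b), approved(e,b) ∧ archived(e,b).
Restrictor pairs: (e1,b2) ✗  (e1,b4) ✗  (e1,b5) ✓  (e2,b2) ✗  (e3,b1) ✓  (e3,b5) ✓  (e4,b1) ✓  (e4,b2) ✓  (e4,b4) ✗  (e4,b5) ✗  (e5,b2) ✓  (e5,b3) ✓  (e5,b4) ✓  (e5,b5) ✗
Counterexamples (restrictor pairs failing the scope): 6.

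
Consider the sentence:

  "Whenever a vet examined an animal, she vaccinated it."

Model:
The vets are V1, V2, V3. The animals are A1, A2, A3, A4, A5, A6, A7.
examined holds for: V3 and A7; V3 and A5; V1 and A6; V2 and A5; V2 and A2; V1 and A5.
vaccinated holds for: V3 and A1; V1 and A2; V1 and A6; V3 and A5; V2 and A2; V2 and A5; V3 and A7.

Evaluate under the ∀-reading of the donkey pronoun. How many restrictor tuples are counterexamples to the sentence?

1

"it" takes "an animal" as antecedent — a donkey pronoun bound across the clause boundary.
Strong reading: for every (v,a) with examined(v,a), vaccinated(v,a).
Restrictor pairs: (V1,A5) ✗  (V1,A6) ✓  (V2,A2) ✓  (V2,A5) ✓  (V3,A5) ✓  (V3,A7) ✓
Counterexamples (restrictor pairs failing the scope): 1.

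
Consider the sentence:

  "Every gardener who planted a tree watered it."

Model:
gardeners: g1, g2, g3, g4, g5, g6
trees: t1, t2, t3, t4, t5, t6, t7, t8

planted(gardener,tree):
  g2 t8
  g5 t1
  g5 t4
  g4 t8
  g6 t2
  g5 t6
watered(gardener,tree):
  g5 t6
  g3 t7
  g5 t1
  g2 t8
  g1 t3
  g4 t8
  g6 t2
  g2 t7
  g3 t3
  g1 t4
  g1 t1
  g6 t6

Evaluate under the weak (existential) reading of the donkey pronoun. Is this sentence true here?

True

"it" takes "a tree" as antecedent — a donkey pronoun bound across the clause boundary.
Weak reading: every gardener g with some planted-tree has at least one planted-tree t such that watered(g,t).
Per gardener: g2:✓  g4:✓  g5:✓  g6:✓
Every gardener in the restrictor has a witness.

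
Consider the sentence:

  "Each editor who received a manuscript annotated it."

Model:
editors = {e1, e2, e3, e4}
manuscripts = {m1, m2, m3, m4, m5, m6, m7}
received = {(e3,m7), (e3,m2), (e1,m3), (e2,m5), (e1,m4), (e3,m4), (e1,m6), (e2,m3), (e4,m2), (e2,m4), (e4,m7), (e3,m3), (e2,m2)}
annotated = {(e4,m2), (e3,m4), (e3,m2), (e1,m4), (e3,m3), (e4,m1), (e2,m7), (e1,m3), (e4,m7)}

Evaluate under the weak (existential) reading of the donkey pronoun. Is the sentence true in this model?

"it" takes "a manuscript" as antecedent — a donkey pronoun bound across the clause boundary.
Weak reading: every editor e with some received-manuscript has at least one received-manuscript m such that annotated(e,m).
Per editor: e1:✓  e2:✗  e3:✓  e4:✓
e2 has no witness among its received-manuscripts.

False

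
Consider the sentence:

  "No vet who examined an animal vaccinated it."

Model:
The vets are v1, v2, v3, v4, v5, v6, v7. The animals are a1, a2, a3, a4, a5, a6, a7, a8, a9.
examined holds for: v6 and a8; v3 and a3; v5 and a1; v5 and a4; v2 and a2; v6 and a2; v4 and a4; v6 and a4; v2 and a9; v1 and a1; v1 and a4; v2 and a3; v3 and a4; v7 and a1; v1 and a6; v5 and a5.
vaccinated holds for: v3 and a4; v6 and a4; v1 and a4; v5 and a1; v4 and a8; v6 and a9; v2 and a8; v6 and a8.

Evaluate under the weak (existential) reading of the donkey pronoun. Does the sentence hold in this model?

"it" takes "an animal" as antecedent — a donkey pronoun bound across the clause boundary.
Truth condition: for no (v,a) with examined(v,a) does vaccinated(v,a) hold.
Restrictor pairs — does the scope hold? (v1,a1):fails  (v1,a4):holds  (v1,a6):fails  (v2,a2):fails  (v2,a3):fails  (v2,a9):fails  (v3,a3):fails  (v3,a4):holds  (v4,a4):fails  (v5,a1):holds  (v5,a4):fails  (v5,a5):fails  (v6,a2):fails  (v6,a4):holds  (v6,a8):holds  (v7,a1):fails
Scope holds for 5 pair(s), so the sentence is false.

False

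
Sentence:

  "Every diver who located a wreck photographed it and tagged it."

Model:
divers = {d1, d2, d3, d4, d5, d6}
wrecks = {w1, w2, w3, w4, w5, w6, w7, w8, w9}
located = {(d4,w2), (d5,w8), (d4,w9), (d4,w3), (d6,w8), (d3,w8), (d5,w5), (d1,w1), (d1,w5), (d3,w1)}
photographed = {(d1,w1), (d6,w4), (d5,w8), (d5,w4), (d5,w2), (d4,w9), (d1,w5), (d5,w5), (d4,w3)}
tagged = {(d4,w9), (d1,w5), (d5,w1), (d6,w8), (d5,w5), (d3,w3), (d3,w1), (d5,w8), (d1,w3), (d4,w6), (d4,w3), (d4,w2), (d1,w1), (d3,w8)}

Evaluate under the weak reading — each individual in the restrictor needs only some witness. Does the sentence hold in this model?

"it" takes "a wreck" as antecedent — a donkey pronoun bound across the clause boundary.
Weak reading: every diver d with some located-wreck has at least one located-wreck w such that photographed(d,w) ∧ tagged(d,w).
Per diver: d1:✓  d3:✗  d4:✓  d5:✓  d6:✗
d3 has no witness among its located-wrecks.

False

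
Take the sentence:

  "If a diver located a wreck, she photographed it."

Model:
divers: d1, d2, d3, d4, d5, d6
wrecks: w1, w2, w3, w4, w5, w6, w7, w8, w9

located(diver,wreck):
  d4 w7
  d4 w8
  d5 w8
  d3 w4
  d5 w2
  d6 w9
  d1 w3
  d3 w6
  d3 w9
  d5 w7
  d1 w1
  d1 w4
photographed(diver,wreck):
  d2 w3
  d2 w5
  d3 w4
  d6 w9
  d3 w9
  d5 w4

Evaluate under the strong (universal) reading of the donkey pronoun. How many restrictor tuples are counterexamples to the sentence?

9

"it" takes "a wreck" as antecedent — a donkey pronoun bound across the clause boundary.
Strong reading: for every (d,w) with located(d,w), photographed(d,w).
Restrictor pairs: (d1,w1) ✗  (d1,w3) ✗  (d1,w4) ✗  (d3,w4) ✓  (d3,w6) ✗  (d3,w9) ✓  (d4,w7) ✗  (d4,w8) ✗  (d5,w2) ✗  (d5,w7) ✗  (d5,w8) ✗  (d6,w9) ✓
Counterexamples (restrictor pairs failing the scope): 9.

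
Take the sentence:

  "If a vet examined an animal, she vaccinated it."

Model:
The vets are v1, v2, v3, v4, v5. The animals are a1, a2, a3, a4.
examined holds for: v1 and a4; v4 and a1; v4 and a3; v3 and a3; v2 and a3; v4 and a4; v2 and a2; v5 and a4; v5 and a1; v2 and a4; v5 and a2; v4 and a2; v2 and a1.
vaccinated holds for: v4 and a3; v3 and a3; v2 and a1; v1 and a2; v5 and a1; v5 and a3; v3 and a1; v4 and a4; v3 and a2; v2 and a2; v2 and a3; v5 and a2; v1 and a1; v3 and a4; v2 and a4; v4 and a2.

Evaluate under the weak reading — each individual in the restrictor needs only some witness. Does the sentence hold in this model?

False

"it" takes "an animal" as antecedent — a donkey pronoun bound across the clause boundary.
Weak reading: every vet v with some examined-animal has at least one examined-animal a such that vaccinated(v,a).
Per vet: v1:✗  v2:✓  v3:✓  v4:✓  v5:✓
v1 has no witness among its examined-animals.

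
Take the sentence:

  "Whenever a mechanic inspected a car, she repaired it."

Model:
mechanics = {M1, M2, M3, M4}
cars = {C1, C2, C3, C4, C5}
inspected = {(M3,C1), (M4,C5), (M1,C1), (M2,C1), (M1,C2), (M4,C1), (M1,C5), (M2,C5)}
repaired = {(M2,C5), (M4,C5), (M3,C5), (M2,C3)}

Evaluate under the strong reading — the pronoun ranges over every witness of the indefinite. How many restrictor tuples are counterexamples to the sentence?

6

"it" takes "a car" as antecedent — a donkey pronoun bound across the clause boundary.
Strong reading: for every (m,c) with inspected(m,c), repaired(m,c).
Restrictor pairs: (M1,C1) ✗  (M1,C2) ✗  (M1,C5) ✗  (M2,C1) ✗  (M2,C5) ✓  (M3,C1) ✗  (M4,C1) ✗  (M4,C5) ✓
Counterexamples (restrictor pairs failing the scope): 6.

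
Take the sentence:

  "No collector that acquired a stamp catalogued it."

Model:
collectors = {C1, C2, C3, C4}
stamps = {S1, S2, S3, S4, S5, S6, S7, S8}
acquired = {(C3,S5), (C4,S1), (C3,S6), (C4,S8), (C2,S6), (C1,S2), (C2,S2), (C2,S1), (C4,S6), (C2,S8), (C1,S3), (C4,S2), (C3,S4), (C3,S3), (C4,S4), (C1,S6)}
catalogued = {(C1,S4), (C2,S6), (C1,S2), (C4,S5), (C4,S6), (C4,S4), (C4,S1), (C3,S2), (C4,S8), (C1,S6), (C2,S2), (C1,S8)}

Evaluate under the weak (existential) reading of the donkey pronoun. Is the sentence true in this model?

False

"it" takes "a stamp" as antecedent — a donkey pronoun bound across the clause boundary.
Truth condition: for no (c,s) with acquired(c,s) does catalogued(c,s) hold.
Restrictor pairs — does the scope hold? (C1,S2):holds  (C1,S3):fails  (C1,S6):holds  (C2,S1):fails  (C2,S2):holds  (C2,S6):holds  (C2,S8):fails  (C3,S3):fails  (C3,S4):fails  (C3,S5):fails  (C3,S6):fails  (C4,S1):holds  (C4,S2):fails  (C4,S4):holds  (C4,S6):holds  (C4,S8):holds
Scope holds for 8 pair(s), so the sentence is false.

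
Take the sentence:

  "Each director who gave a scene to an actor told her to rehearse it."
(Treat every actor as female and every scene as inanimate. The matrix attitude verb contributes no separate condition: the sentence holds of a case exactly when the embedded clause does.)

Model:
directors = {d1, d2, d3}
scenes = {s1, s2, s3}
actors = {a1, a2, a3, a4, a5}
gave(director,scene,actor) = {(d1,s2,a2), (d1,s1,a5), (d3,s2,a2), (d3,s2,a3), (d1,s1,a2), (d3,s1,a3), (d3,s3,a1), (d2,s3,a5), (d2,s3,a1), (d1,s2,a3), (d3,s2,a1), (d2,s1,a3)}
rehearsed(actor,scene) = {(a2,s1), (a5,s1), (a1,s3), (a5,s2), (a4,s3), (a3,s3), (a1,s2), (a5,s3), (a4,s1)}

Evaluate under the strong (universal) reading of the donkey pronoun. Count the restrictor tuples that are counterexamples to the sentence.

"her" takes "an actor" as antecedent and "it" takes "a scene"; both are donkey pronouns co-varying with the restrictor.
Strong reading: for every (d,s,a) with gave(d,s,a), rehearsed(a,s).
Restrictor triples: (d1,s1,a2)→rehearsed(a2,s1) ✓  (d1,s1,a5)→rehearsed(a5,s1) ✓  (d1,s2,a2)→rehearsed(a2,s2) ✗  (d1,s2,a3)→rehearsed(a3,s2) ✗  (d2,s1,a3)→rehearsed(a3,s1) ✗  (d2,s3,a1)→rehearsed(a1,s3) ✓  (d2,s3,a5)→rehearsed(a5,s3) ✓  (d3,s1,a3)→rehearsed(a3,s1) ✗  (d3,s2,a1)→rehearsed(a1,s2) ✓  (d3,s2,a2)→rehearsed(a2,s2) ✗  (d3,s2,a3)→rehearsed(a3,s2) ✗  (d3,s3,a1)→rehearsed(a1,s3) ✓
Counterexamples (restrictor triples failing the scope): 6.

6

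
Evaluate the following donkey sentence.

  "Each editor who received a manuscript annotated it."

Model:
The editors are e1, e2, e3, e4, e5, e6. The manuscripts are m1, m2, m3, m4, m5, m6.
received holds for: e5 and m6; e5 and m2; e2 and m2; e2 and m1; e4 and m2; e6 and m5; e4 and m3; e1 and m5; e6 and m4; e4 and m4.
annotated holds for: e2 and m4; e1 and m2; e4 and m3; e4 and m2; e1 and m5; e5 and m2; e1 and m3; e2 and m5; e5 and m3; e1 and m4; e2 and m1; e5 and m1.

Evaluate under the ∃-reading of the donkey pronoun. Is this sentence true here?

"it" takes "a manuscript" as antecedent — a donkey pronoun bound across the clause boundary.
Weak reading: every editor e with some received-manuscript has at least one received-manuscript m such that annotated(e,m).
Per editor: e1:✓  e2:✓  e4:✓  e5:✓  e6:✗
e6 has no witness among its received-manuscripts.

False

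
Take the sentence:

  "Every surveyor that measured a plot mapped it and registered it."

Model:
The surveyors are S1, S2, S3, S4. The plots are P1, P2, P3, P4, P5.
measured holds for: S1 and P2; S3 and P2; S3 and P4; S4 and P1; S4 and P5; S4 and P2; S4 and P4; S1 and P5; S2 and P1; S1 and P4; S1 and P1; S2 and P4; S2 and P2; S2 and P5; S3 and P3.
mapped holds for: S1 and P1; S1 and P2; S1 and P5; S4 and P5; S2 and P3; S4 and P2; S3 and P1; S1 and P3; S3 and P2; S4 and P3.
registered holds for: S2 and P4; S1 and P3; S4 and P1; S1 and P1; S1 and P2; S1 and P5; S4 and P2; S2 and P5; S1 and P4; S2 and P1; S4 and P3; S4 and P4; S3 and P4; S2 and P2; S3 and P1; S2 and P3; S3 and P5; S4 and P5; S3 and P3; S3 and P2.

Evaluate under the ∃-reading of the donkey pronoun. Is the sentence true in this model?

False

"it" takes "a plot" as antecedent — a donkey pronoun bound across the clause boundary.
Weak reading: every surveyor s with some measured-plot has at least one measured-plot p such that mapped(s,p) ∧ registered(s,p).
Per surveyor: S1:✓  S2:✗  S3:✓  S4:✓
S2 has no witness among its measured-plots.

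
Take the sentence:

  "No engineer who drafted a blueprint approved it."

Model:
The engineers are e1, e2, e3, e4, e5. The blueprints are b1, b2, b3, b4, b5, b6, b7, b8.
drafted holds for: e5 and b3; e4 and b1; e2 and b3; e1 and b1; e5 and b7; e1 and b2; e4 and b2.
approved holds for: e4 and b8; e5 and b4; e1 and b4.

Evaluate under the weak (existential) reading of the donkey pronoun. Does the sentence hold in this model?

"it" takes "a blueprint" as antecedent — a donkey pronoun bound across the clause boundary.
Truth condition: for no (e,b) with drafted(e,b) does approved(e,b) hold.
Restrictor pairs — does the scope hold? (e1,b1):fails  (e1,b2):fails  (e2,b3):fails  (e4,b1):fails  (e4,b2):fails  (e5,b3):fails  (e5,b7):fails
Scope holds for no restrictor pair, so the sentence is true.

True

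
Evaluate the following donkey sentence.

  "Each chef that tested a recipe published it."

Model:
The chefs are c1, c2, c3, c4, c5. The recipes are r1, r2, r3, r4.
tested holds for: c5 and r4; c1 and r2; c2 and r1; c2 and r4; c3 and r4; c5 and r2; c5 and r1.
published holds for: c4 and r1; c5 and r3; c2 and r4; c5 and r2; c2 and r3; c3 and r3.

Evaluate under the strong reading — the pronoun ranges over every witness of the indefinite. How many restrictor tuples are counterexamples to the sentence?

"it" takes "a recipe" as antecedent — a donkey pronoun bound across the clause boundary.
Strong reading: for every (c,r) with tested(c,r), published(c,r).
Restrictor pairs: (c1,r2) ✗  (c2,r1) ✗  (c2,r4) ✓  (c3,r4) ✗  (c5,r1) ✗  (c5,r2) ✓  (c5,r4) ✗
Counterexamples (restrictor pairs failing the scope): 5.

5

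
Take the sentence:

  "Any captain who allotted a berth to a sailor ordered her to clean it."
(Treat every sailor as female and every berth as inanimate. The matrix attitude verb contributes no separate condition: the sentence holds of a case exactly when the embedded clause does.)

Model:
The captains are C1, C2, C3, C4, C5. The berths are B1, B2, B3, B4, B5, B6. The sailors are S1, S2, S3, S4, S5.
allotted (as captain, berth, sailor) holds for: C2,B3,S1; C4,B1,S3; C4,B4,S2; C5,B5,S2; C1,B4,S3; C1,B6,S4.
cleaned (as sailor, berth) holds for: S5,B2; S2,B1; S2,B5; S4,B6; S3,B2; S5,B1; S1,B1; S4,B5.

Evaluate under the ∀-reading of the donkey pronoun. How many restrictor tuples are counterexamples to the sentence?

4

"her" takes "a sailor" as antecedent and "it" takes "a berth"; both are donkey pronouns co-varying with the restrictor.
Strong reading: for every (c,b,s) with allotted(c,b,s), cleaned(s,b).
Restrictor triples: (C1,B4,S3)→cleaned(S3,B4) ✗  (C1,B6,S4)→cleaned(S4,B6) ✓  (C2,B3,S1)→cleaned(S1,B3) ✗  (C4,B1,S3)→cleaned(S3,B1) ✗  (C4,B4,S2)→cleaned(S2,B4) ✗  (C5,B5,S2)→cleaned(S2,B5) ✓
Counterexamples (restrictor triples failing the scope): 4.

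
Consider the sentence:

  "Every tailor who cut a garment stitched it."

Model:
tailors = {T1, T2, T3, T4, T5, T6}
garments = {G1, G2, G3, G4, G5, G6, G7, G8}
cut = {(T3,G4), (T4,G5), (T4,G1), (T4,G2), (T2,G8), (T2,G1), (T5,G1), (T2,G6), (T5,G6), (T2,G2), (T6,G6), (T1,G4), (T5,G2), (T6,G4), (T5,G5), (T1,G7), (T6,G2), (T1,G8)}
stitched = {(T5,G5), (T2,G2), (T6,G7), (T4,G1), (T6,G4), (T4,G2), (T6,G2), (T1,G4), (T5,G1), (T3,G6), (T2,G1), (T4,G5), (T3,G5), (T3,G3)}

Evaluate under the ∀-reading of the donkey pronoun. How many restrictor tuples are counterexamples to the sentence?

8

"it" takes "a garment" as antecedent — a donkey pronoun bound across the clause boundary.
Strong reading: for every (t,g) with cut(t,g), stitched(t,g).
Restrictor pairs: (T1,G4) ✓  (T1,G7) ✗  (T1,G8) ✗  (T2,G1) ✓  (T2,G2) ✓  (T2,G6) ✗  (T2,G8) ✗  (T3,G4) ✗  (T4,G1) ✓  (T4,G2) ✓  (T4,G5) ✓  (T5,G1) ✓  (T5,G2) ✗  (T5,G5) ✓  (T5,G6) ✗  (T6,G2) ✓  (T6,G4) ✓  (T6,G6) ✗
Counterexamples (restrictor pairs failing the scope): 8.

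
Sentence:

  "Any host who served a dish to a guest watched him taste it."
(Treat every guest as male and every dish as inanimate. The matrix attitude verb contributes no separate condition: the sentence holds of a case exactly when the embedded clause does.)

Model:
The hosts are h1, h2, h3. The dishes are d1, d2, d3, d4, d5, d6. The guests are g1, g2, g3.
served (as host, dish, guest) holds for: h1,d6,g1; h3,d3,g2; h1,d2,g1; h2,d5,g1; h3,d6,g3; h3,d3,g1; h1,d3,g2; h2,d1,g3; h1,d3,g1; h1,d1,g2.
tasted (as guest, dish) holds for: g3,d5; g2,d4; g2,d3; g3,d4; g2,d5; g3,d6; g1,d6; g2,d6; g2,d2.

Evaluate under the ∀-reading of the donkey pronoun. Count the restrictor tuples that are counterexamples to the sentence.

"him" takes "a guest" as antecedent and "it" takes "a dish"; both are donkey pronouns co-varying with the restrictor.
Strong reading: for every (h,d,g) with served(h,d,g), tasted(g,d).
Restrictor triples: (h1,d1,g2)→tasted(g2,d1) ✗  (h1,d2,g1)→tasted(g1,d2) ✗  (h1,d3,g1)→tasted(g1,d3) ✗  (h1,d3,g2)→tasted(g2,d3) ✓  (h1,d6,g1)→tasted(g1,d6) ✓  (h2,d1,g3)→tasted(g3,d1) ✗  (h2,d5,g1)→tasted(g1,d5) ✗  (h3,d3,g1)→tasted(g1,d3) ✗  (h3,d3,g2)→tasted(g2,d3) ✓  (h3,d6,g3)→tasted(g3,d6) ✓
Counterexamples (restrictor triples failing the scope): 6.

6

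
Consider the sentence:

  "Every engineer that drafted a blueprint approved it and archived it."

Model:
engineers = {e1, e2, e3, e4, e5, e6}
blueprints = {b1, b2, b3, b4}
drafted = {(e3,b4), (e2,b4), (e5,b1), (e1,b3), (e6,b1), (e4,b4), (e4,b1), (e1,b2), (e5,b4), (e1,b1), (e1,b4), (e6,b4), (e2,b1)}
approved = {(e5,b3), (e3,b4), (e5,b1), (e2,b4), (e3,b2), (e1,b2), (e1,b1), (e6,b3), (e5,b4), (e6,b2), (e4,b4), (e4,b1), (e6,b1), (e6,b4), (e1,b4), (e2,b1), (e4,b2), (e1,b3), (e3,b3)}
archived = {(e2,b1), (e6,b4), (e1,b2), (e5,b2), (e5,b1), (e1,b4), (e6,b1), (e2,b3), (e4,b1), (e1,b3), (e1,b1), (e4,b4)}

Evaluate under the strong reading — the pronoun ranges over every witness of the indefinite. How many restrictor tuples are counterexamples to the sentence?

3

"it" takes "a blueprint" as antecedent — a donkey pronoun bound across the clause boundary.
Strong reading: for every (e,b) with drafted(e,b), approved(e,b) ∧ archived(e,b).
Restrictor pairs: (e1,b1) ✓  (e1,b2) ✓  (e1,b3) ✓  (e1,b4) ✓  (e2,b1) ✓  (e2,b4) ✗  (e3,b4) ✗  (e4,b1) ✓  (e4,b4) ✓  (e5,b1) ✓  (e5,b4) ✗  (e6,b1) ✓  (e6,b4) ✓
Counterexamples (restrictor pairs failing the scope): 3.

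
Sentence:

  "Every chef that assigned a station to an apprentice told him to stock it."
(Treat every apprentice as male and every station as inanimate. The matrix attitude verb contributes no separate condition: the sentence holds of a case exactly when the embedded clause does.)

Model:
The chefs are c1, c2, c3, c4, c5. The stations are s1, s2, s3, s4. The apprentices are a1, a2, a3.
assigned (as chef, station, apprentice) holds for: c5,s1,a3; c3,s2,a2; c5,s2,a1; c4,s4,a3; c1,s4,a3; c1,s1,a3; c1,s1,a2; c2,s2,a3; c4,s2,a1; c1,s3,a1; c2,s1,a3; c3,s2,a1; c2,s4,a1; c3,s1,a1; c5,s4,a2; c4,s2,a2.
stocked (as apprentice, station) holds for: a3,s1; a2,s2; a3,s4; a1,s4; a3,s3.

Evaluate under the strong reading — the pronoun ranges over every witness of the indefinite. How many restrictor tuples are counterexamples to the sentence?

8

"him" takes "an apprentice" as antecedent and "it" takes "a station"; both are donkey pronouns co-varying with the restrictor.
Strong reading: for every (c,s,a) with assigned(c,s,a), stocked(a,s).
Restrictor triples: (c1,s1,a2)→stocked(a2,s1) ✗  (c1,s1,a3)→stocked(a3,s1) ✓  (c1,s3,a1)→stocked(a1,s3) ✗  (c1,s4,a3)→stocked(a3,s4) ✓  (c2,s1,a3)→stocked(a3,s1) ✓  (c2,s2,a3)→stocked(a3,s2) ✗  (c2,s4,a1)→stocked(a1,s4) ✓  (c3,s1,a1)→stocked(a1,s1) ✗  (c3,s2,a1)→stocked(a1,s2) ✗  (c3,s2,a2)→stocked(a2,s2) ✓  (c4,s2,a1)→stocked(a1,s2) ✗  (c4,s2,a2)→stocked(a2,s2) ✓  (c4,s4,a3)→stocked(a3,s4) ✓  (c5,s1,a3)→stocked(a3,s1) ✓  (c5,s2,a1)→stocked(a1,s2) ✗  (c5,s4,a2)→stocked(a2,s4) ✗
Counterexamples (restrictor triples failing the scope): 8.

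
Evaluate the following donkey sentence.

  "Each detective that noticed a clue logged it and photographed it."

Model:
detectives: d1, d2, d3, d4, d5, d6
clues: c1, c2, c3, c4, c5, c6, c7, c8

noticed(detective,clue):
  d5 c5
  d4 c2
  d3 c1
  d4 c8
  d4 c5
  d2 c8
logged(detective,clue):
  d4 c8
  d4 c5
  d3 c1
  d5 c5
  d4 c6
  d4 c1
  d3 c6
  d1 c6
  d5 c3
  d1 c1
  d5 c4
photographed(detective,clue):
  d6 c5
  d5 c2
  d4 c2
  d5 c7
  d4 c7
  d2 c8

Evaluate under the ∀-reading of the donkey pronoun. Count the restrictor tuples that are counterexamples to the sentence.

6

"it" takes "a clue" as antecedent — a donkey pronoun bound across the clause boundary.
Strong reading: for every (d,c) with noticed(d,c), logged(d,c) ∧ photographed(d,c).
Restrictor pairs: (d2,c8) ✗  (d3,c1) ✗  (d4,c2) ✗  (d4,c5) ✗  (d4,c8) ✗  (d5,c5) ✗
Counterexamples (restrictor pairs failing the scope): 6.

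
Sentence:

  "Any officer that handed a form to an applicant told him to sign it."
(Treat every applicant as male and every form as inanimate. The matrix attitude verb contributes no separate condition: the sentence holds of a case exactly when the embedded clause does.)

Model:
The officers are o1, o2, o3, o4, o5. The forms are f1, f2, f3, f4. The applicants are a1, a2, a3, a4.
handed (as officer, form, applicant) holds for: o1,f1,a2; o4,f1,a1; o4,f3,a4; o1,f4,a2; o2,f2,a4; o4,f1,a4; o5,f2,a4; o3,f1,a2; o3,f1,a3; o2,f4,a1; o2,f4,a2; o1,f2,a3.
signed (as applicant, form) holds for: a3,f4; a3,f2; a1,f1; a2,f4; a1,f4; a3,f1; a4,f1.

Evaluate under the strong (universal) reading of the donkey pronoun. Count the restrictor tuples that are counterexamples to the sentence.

"him" takes "an applicant" as antecedent and "it" takes "a form"; both are donkey pronouns co-varying with the restrictor.
Strong reading: for every (o,f,a) with handed(o,f,a), signed(a,f).
Restrictor triples: (o1,f1,a2)→signed(a2,f1) ✗  (o1,f2,a3)→signed(a3,f2) ✓  (o1,f4,a2)→signed(a2,f4) ✓  (o2,f2,a4)→signed(a4,f2) ✗  (o2,f4,a1)→signed(a1,f4) ✓  (o2,f4,a2)→signed(a2,f4) ✓  (o3,f1,a2)→signed(a2,f1) ✗  (o3,f1,a3)→signed(a3,f1) ✓  (o4,f1,a1)→signed(a1,f1) ✓  (o4,f1,a4)→signed(a4,f1) ✓  (o4,f3,a4)→signed(a4,f3) ✗  (o5,f2,a4)→signed(a4,f2) ✗
Counterexamples (restrictor triples failing the scope): 5.

5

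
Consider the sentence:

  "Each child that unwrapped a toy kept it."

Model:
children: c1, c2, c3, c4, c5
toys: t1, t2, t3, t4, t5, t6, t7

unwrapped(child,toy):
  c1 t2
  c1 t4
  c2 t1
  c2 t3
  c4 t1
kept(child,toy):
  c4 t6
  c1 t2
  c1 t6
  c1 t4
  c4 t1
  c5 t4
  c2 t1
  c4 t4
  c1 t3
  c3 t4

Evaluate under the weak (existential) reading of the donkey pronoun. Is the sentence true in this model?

"it" takes "a toy" as antecedent — a donkey pronoun bound across the clause boundary.
Weak reading: every child c with some unwrapped-toy has at least one unwrapped-toy t such that kept(c,t).
Per child: c1:✓  c2:✓  c4:✓
Every child in the restrictor has a witness.

True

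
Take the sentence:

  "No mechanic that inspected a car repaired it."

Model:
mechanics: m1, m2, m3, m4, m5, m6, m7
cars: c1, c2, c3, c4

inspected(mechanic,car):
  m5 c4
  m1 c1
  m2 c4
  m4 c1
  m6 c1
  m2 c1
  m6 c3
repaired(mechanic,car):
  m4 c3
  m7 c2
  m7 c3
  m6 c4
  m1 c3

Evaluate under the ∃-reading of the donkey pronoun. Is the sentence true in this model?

"it" takes "a car" as antecedent — a donkey pronoun bound across the clause boundary.
Truth condition: for no (m,c) with inspected(m,c) does repaired(m,c) hold.
Restrictor pairs — does the scope hold? (m1,c1):fails  (m2,c1):fails  (m2,c4):fails  (m4,c1):fails  (m5,c4):fails  (m6,c1):fails  (m6,c3):fails
Scope holds for no restrictor pair, so the sentence is true.

True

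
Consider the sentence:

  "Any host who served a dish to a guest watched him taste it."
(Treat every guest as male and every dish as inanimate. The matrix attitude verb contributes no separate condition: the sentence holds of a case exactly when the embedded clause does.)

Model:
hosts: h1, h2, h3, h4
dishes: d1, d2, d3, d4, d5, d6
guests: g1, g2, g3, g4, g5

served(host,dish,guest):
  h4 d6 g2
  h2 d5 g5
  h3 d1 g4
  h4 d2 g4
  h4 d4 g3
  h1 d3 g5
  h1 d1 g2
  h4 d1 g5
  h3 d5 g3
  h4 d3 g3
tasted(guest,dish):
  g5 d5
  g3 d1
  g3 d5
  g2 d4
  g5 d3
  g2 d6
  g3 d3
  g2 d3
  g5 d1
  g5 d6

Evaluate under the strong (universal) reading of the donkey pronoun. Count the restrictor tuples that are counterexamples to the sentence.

"him" takes "a guest" as antecedent and "it" takes "a dish"; both are donkey pronouns co-varying with the restrictor.
Strong reading: for every (h,d,g) with served(h,d,g), tasted(g,d).
Restrictor triples: (h1,d1,g2)→tasted(g2,d1) ✗  (h1,d3,g5)→tasted(g5,d3) ✓  (h2,d5,g5)→tasted(g5,d5) ✓  (h3,d1,g4)→tasted(g4,d1) ✗  (h3,d5,g3)→tasted(g3,d5) ✓  (h4,d1,g5)→tasted(g5,d1) ✓  (h4,d2,g4)→tasted(g4,d2) ✗  (h4,d3,g3)→tasted(g3,d3) ✓  (h4,d4,g3)→tasted(g3,d4) ✗  (h4,d6,g2)→tasted(g2,d6) ✓
Counterexamples (restrictor triples failing the scope): 4.

4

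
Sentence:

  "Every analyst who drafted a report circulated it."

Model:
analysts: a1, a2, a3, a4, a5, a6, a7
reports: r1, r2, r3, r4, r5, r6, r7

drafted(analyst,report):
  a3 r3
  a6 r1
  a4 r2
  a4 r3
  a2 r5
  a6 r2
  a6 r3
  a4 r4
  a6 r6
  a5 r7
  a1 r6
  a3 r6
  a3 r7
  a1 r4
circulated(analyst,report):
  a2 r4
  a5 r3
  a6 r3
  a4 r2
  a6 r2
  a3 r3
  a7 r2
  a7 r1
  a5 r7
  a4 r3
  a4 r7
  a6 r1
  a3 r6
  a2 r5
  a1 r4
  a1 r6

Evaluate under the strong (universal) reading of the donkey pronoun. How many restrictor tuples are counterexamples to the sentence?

"it" takes "a report" as antecedent — a donkey pronoun bound across the clause boundary.
Strong reading: for every (a,r) with drafted(a,r), circulated(a,r).
Restrictor pairs: (a1,r4) ✓  (a1,r6) ✓  (a2,r5) ✓  (a3,r3) ✓  (a3,r6) ✓  (a3,r7) ✗  (a4,r2) ✓  (a4,r3) ✓  (a4,r4) ✗  (a5,r7) ✓  (a6,r1) ✓  (a6,r2) ✓  (a6,r3) ✓  (a6,r6) ✗
Counterexamples (restrictor pairs failing the scope): 3.

3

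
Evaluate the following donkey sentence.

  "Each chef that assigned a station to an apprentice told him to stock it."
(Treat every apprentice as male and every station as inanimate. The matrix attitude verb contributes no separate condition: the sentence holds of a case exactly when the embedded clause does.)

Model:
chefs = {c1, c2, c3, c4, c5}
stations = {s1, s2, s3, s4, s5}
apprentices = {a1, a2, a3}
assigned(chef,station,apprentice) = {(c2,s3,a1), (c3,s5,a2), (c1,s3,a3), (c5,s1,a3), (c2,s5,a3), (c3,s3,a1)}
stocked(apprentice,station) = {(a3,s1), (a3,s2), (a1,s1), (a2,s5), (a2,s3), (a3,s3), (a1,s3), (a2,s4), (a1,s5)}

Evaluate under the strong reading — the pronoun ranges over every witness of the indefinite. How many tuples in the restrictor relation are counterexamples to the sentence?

"him" takes "an apprentice" as antecedent and "it" takes "a station"; both are donkey pronouns co-varying with the restrictor.
Strong reading: for every (c,s,a) with assigned(c,s,a), stocked(a,s).
Restrictor triples: (c1,s3,a3)→stocked(a3,s3) ✓  (c2,s3,a1)→stocked(a1,s3) ✓  (c2,s5,a3)→stocked(a3,s5) ✗  (c3,s3,a1)→stocked(a1,s3) ✓  (c3,s5,a2)→stocked(a2,s5) ✓  (c5,s1,a3)→stocked(a3,s1) ✓
Counterexamples (restrictor triples failing the scope): 1.

1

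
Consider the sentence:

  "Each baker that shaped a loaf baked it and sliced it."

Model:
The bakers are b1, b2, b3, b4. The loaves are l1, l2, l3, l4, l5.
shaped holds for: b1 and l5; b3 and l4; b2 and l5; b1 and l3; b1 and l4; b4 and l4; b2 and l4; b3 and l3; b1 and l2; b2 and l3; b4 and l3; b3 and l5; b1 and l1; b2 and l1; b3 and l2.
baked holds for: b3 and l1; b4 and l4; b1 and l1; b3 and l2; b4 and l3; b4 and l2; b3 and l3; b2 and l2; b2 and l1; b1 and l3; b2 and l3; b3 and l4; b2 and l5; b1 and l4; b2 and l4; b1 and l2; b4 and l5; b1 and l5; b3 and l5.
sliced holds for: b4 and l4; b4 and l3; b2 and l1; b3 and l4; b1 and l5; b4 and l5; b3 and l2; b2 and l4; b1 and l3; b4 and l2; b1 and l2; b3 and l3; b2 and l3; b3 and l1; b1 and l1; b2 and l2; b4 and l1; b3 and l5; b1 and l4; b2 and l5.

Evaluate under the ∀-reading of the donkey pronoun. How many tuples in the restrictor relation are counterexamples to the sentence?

0

"it" takes "a loaf" as antecedent — a donkey pronoun bound across the clause boundary.
Strong reading: for every (b,l) with shaped(b,l), baked(b,l) ∧ sliced(b,l).
Restrictor pairs: (b1,l1) ✓  (b1,l2) ✓  (b1,l3) ✓  (b1,l4) ✓  (b1,l5) ✓  (b2,l1) ✓  (b2,l3) ✓  (b2,l4) ✓  (b2,l5) ✓  (b3,l2) ✓  (b3,l3) ✓  (b3,l4) ✓  (b3,l5) ✓  (b4,l3) ✓  (b4,l4) ✓
Counterexamples (restrictor pairs failing the scope): 0.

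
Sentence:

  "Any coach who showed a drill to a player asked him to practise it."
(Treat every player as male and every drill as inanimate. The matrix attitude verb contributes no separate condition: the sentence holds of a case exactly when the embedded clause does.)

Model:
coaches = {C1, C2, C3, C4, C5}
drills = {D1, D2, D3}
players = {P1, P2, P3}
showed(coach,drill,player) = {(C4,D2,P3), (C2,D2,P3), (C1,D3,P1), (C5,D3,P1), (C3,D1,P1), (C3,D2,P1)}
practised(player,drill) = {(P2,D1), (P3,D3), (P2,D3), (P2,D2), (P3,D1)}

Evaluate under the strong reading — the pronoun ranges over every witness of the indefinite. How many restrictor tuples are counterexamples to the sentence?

6

"him" takes "a player" as antecedent and "it" takes "a drill"; both are donkey pronouns co-varying with the restrictor.
Strong reading: for every (c,d,p) with showed(c,d,p), practised(p,d).
Restrictor triples: (C1,D3,P1)→practised(P1,D3) ✗  (C2,D2,P3)→practised(P3,D2) ✗  (C3,D1,P1)→practised(P1,D1) ✗  (C3,D2,P1)→practised(P1,D2) ✗  (C4,D2,P3)→practised(P3,D2) ✗  (C5,D3,P1)→practised(P1,D3) ✗
Counterexamples (restrictor triples failing the scope): 6.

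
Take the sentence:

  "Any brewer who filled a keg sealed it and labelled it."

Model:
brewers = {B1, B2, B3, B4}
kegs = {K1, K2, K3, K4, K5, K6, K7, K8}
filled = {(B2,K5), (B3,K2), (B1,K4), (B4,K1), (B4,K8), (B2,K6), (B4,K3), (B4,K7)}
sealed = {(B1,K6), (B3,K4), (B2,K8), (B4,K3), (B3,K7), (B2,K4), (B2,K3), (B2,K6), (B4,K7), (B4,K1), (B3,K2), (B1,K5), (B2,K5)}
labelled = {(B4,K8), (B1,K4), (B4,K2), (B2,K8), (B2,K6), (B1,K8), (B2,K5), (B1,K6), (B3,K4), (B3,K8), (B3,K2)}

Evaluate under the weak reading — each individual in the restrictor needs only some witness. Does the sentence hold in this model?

False

"it" takes "a keg" as antecedent — a donkey pronoun bound across the clause boundary.
Weak reading: every brewer b with some filled-keg has at least one filled-keg k such that sealed(b,k) ∧ labelled(b,k).
Per brewer: B1:✗  B2:✓  B3:✓  B4:✗
B1 has no witness among its filled-kegs.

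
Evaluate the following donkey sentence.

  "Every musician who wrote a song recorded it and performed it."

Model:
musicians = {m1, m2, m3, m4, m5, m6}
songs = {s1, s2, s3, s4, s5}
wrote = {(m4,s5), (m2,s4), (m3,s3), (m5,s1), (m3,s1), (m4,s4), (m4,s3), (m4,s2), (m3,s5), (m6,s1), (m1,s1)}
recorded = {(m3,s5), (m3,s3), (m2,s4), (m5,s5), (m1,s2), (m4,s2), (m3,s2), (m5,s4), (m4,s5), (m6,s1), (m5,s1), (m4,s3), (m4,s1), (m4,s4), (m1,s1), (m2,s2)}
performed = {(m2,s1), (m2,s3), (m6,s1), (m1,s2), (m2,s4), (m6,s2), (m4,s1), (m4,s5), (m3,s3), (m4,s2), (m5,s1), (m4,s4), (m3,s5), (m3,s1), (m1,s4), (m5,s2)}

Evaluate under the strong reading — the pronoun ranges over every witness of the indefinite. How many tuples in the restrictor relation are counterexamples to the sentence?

3

"it" takes "a song" as antecedent — a donkey pronoun bound across the clause boundary.
Strong reading: for every (m,s) with wrote(m,s), recorded(m,s) ∧ performed(m,s).
Restrictor pairs: (m1,s1) ✗  (m2,s4) ✓  (m3,s1) ✗  (m3,s3) ✓  (m3,s5) ✓  (m4,s2) ✓  (m4,s3) ✗  (m4,s4) ✓  (m4,s5) ✓  (m5,s1) ✓  (m6,s1) ✓
Counterexamples (restrictor pairs failing the scope): 3.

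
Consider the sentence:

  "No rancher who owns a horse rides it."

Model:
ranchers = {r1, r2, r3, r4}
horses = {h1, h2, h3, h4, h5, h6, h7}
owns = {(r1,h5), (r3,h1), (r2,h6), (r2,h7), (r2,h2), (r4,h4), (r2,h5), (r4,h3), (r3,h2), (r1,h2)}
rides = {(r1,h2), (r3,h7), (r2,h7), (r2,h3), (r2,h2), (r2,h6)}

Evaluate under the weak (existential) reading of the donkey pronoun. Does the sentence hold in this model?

False

"it" takes "a horse" as antecedent — a donkey pronoun bound across the clause boundary.
Truth condition: for no (r,h) with owns(r,h) does rides(r,h) hold.
Restrictor pairs — does the scope hold? (r1,h2):holds  (r1,h5):fails  (r2,h2):holds  (r2,h5):fails  (r2,h6):holds  (r2,h7):holds  (r3,h1):fails  (r3,h2):fails  (r4,h3):fails  (r4,h4):fails
Scope holds for 4 pair(s), so the sentence is false.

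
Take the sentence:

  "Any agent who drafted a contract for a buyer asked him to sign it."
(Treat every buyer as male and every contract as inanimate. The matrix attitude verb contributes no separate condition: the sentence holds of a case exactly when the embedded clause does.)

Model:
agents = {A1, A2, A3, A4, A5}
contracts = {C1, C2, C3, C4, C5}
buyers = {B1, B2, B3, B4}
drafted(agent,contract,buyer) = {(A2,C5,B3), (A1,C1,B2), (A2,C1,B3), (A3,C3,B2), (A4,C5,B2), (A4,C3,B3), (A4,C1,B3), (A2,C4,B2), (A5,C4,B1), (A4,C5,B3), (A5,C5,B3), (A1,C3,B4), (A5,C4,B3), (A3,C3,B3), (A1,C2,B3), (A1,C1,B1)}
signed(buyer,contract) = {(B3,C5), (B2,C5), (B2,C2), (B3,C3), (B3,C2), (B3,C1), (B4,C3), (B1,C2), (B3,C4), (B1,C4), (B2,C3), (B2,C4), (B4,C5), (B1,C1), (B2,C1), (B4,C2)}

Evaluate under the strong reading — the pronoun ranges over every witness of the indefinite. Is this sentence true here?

"him" takes "a buyer" as antecedent and "it" takes "a contract"; both are donkey pronouns co-varying with the restrictor.
Strong reading: for every (a,c,b) with drafted(a,c,b), signed(b,c).
Restrictor triples: (A1,C1,B1)→signed(B1,C1) ✓  (A1,C1,B2)→signed(B2,C1) ✓  (A1,C2,B3)→signed(B3,C2) ✓  (A1,C3,B4)→signed(B4,C3) ✓  (A2,C1,B3)→signed(B3,C1) ✓  (A2,C4,B2)→signed(B2,C4) ✓  (A2,C5,B3)→signed(B3,C5) ✓  (A3,C3,B2)→signed(B2,C3) ✓  (A3,C3,B3)→signed(B3,C3) ✓  (A4,C1,B3)→signed(B3,C1) ✓  (A4,C3,B3)→signed(B3,C3) ✓  (A4,C5,B2)→signed(B2,C5) ✓  (A4,C5,B3)→signed(B3,C5) ✓  (A5,C4,B1)→signed(B1,C4) ✓  (A5,C4,B3)→signed(B3,C4) ✓  (A5,C5,B3)→signed(B3,C5) ✓
Every restrictor triple satisfies the scope.

True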